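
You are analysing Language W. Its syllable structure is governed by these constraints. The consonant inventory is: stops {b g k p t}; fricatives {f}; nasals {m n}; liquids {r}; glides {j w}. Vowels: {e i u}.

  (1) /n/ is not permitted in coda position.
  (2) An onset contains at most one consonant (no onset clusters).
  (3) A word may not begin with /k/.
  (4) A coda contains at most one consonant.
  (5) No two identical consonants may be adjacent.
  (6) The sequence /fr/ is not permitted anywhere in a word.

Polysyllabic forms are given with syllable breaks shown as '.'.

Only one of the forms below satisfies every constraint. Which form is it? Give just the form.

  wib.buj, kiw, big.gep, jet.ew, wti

wib.buj — violates constraint 5: adjacent identical consonants /bb/ → ill-formed
kiw — violates constraint 3: word begins with /k/ → ill-formed
big.gep — violates constraint 5: adjacent identical consonants /gg/ → ill-formed
jet.ew — σ1 onset /j/, coda /t/ ok; σ2 onset /∅/, coda /w/ ok → well-formed
wti — violates constraint 2: syllable 1 onset /wt/ has 2 consonants (> 1) → ill-formed

jet.ew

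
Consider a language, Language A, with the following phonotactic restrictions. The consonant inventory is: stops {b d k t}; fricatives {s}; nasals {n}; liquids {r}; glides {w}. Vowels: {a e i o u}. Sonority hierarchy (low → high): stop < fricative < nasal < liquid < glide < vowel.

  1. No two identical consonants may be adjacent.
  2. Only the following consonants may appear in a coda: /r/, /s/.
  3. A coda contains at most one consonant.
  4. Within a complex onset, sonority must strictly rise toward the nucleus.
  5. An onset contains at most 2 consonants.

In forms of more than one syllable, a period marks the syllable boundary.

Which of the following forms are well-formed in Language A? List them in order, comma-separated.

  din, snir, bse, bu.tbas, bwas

din — violates constraint 2: syllable 1 coda contains /n/, which is not a licensed coda consonant → ill-formed
snir — σ1 onset /sn/ (2→3 rises), coda /r/ ok → well-formed
bse — σ1 onset /bs/ (1→2 rises), coda /∅/ ok → well-formed
bu.tbas — violates constraint 4: syllable 2 onset /tb/: /t/ (stop, 1) → /b/ (stop, 1) does not rise → ill-formed
bwas — σ1 onset /bw/ (1→5 rises), coda /s/ ok → well-formed

snir, bse, bwas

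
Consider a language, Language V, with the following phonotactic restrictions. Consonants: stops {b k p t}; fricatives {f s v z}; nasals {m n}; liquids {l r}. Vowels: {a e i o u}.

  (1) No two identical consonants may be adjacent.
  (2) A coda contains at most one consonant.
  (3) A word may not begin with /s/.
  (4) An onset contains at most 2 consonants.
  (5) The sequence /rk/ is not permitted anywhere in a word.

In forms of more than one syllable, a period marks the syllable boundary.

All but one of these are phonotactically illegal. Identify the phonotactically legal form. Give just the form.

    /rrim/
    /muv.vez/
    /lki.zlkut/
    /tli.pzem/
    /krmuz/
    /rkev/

/rrim/ — violates constraint 1: adjacent identical consonants /rr/ → phonotactically illegal
/muv.vez/ — violates constraint 1: adjacent identical consonants /vv/ → phonotactically illegal
/lki.zlkut/ — violates constraint 4: syllable 2 onset /zlk/ has 3 consonants (> 2) → phonotactically illegal
/tli.pzem/ — σ1 onset /tl/ (2C), coda /∅/ ok; σ2 onset /pz/ (2C), coda /m/ ok → phonotactically legal
/krmuz/ — violates constraint 4: syllable 1 onset /krm/ has 3 consonants (> 2) → phonotactically illegal
/rkev/ — violates constraint 5: contains banned sequence /rk/ → phonotactically illegal

/tli.pzem/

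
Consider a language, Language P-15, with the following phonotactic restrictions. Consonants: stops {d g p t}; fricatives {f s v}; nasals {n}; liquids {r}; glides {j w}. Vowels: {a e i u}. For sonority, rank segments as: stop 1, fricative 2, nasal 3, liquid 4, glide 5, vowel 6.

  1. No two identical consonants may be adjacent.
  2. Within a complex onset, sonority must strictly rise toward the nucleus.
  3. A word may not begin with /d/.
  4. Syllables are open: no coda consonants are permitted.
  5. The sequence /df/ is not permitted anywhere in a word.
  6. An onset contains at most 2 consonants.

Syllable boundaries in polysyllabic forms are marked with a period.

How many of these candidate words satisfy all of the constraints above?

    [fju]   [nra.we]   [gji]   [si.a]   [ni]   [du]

5

[fju] — σ1 onset /fj/ (2→5 rises), coda /∅/ ok → licit
[nra.we] — σ1 onset /nr/ (3→4 rises), coda /∅/ ok; σ2 onset /w/, coda /∅/ ok → licit
[gji] — σ1 onset /gj/ (1→5 rises), coda /∅/ ok → licit
[si.a] — σ1 onset /s/, coda /∅/ ok; σ2 onset /∅/, coda /∅/ ok → licit
[ni] — σ1 onset /n/, coda /∅/ ok → licit
[du] — violates constraint 3: word begins with /d/ → illicit
Licit: [fju], [nra.we], [gji], [si.a], [ni] → 5.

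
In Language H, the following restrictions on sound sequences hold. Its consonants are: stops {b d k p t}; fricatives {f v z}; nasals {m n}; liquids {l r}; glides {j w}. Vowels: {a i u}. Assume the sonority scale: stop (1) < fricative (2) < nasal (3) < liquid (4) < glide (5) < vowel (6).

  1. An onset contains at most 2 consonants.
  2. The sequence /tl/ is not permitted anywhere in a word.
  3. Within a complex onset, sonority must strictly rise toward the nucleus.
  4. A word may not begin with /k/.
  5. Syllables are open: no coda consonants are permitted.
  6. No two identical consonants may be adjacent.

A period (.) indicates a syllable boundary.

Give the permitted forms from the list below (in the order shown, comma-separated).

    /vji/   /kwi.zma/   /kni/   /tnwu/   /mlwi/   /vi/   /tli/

/vji/, /vi/

/vji/ — σ1 onset /vj/ (2→5 rises), coda /∅/ ok → permitted
/kwi.zma/ — violates constraint 4: word begins with /k/ → not permitted
/kni/ — violates constraint 4: word begins with /k/ → not permitted
/tnwu/ — violates constraint 1: syllable 1 onset /tnw/ has 3 consonants (> 2) → not permitted
/mlwi/ — violates constraint 1: syllable 1 onset /mlw/ has 3 consonants (> 2) → not permitted
/vi/ — σ1 onset /v/, coda /∅/ ok → permitted
/tli/ — violates constraint 2: contains banned sequence /tl/ → not permitted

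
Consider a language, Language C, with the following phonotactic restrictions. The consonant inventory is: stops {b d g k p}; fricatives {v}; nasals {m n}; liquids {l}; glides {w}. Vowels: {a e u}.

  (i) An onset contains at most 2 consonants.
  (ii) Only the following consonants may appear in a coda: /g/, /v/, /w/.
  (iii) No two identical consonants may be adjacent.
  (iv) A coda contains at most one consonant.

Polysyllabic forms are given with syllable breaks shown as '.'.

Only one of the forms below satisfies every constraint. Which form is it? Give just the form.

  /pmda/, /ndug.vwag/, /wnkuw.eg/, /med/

/ndug.vwag/

/pmda/ — violates constraint (i): syllable 1 onset /pmd/ has 3 consonants (> 2) → not permitted
/ndug.vwag/ — σ1 onset /nd/ (2C), coda /g/ ok; σ2 onset /vw/ (2C), coda /g/ ok → permitted
/wnkuw.eg/ — violates constraint (i): syllable 1 onset /wnk/ has 3 consonants (> 2) → not permitted
/med/ — violates constraint (ii): syllable 1 coda contains /d/, which is not a licensed coda consonant → not permitted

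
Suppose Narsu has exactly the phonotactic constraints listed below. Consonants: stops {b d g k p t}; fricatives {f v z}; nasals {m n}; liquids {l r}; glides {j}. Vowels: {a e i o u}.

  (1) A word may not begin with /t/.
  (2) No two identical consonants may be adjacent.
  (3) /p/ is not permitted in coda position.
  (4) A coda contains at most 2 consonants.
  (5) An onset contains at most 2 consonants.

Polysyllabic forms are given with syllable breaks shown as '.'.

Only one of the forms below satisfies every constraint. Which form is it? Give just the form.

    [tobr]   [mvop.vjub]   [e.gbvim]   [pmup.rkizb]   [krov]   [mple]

[tobr] — violates constraint 1: word begins with /t/ → ill-formed
[mvop.vjub] — violates constraint 3: syllable 1 coda contains /p/ → ill-formed
[e.gbvim] — violates constraint 5: syllable 2 onset /gbv/ has 3 consonants (> 2) → ill-formed
[pmup.rkizb] — violates constraint 3: syllable 1 coda contains /p/ → ill-formed
[krov] — σ1 onset /kr/ (2C), coda /v/ ok → well-formed
[mple] — violates constraint 5: syllable 1 onset /mpl/ has 3 consonants (> 2) → ill-formed

[krov]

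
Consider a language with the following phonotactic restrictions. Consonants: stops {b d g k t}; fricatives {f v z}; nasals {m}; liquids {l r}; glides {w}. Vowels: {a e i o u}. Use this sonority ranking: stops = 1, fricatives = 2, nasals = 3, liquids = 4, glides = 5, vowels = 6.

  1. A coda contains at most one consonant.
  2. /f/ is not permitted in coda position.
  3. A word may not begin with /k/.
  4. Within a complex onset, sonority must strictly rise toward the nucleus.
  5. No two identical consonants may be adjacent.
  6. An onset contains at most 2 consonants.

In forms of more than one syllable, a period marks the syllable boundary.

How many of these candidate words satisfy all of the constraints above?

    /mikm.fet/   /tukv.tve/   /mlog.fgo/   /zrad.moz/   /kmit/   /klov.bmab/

1

/mikm.fet/ — violates constraint 1: syllable 1 coda /km/ has 2 consonants (> 1) → not permitted
/tukv.tve/ — violates constraint 1: syllable 1 coda /kv/ has 2 consonants (> 1) → not permitted
/mlog.fgo/ — violates constraint 4: syllable 2 onset /fg/: /f/ (fricative, 2) → /g/ (stop, 1) does not rise → not permitted
/zrad.moz/ — σ1 onset /zr/ (2→4 rises), coda /d/ ok; σ2 onset /m/, coda /z/ ok → permitted
/kmit/ — violates constraint 3: word begins with /k/ → not permitted
/klov.bmab/ — violates constraint 3: word begins with /k/ → not permitted
Permitted: /zrad.moz/ → 1.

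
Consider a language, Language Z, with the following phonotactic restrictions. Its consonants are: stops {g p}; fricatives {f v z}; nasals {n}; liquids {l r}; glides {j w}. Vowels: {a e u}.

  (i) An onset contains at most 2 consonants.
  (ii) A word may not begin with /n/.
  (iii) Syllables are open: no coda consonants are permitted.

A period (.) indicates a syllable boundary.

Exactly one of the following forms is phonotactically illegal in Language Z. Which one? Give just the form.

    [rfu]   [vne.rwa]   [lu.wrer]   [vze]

[lu.wrer]

[rfu] — σ1 onset /rf/ (2C), coda /∅/ ok → phonotactically legal
[vne.rwa] — σ1 onset /vn/ (2C), coda /∅/ ok; σ2 onset /rw/ (2C), coda /∅/ ok → phonotactically legal
[lu.wrer] — violates constraint (iii): syllable 2 coda /r/ has 1 consonant (> 0) → phonotactically illegal
[vze] — σ1 onset /vz/ (2C), coda /∅/ ok → phonotactically legal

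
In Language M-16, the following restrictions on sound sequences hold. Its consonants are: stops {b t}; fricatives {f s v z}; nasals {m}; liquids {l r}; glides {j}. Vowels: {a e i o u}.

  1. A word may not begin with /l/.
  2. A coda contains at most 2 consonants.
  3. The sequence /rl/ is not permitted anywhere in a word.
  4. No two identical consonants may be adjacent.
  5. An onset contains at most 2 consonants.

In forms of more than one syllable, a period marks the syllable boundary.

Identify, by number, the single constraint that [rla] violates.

3

[rla]: contains banned sequence /rl/.
This is a violation of constraint 3: "The sequence /rl/ is not permitted anywhere in a word."
The remaining constraints (1, 2, 4, 5) are satisfied.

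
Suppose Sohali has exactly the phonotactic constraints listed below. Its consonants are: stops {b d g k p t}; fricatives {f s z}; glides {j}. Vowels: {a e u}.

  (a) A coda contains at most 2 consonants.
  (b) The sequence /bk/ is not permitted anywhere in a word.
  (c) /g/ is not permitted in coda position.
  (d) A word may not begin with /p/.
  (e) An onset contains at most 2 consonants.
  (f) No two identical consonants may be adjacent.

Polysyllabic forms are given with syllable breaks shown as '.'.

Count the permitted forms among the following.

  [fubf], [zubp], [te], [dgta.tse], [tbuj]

[fubf] — σ1 onset /f/, coda /bf/ (2C) ok → permitted
[zubp] — σ1 onset /z/, coda /bp/ (2C) ok → permitted
[te] — σ1 onset /t/, coda /∅/ ok → permitted
[dgta.tse] — violates constraint (e): syllable 1 onset /dgt/ has 3 consonants (> 2) → not permitted
[tbuj] — σ1 onset /tb/ (2C), coda /j/ ok → permitted
Permitted: [fubf], [zubp], [te], [tbuj] → 4.

4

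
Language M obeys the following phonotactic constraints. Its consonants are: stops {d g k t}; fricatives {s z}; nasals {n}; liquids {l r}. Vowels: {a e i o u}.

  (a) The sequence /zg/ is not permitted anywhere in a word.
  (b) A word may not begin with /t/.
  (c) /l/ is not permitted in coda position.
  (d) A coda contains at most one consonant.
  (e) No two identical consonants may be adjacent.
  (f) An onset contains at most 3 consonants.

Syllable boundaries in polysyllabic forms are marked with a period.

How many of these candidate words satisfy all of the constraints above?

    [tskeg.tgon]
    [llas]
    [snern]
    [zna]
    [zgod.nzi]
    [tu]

1

[tskeg.tgon] — violates constraint (b): word begins with /t/ → phonotactically illegal
[llas] — violates constraint (e): adjacent identical consonants /ll/ → phonotactically illegal
[snern] — violates constraint (d): syllable 1 coda /rn/ has 2 consonants (> 1) → phonotactically illegal
[zna] — σ1 onset /zn/ (2C), coda /∅/ ok → phonotactically legal
[zgod.nzi] — violates constraint (a): contains banned sequence /zg/ → phonotactically illegal
[tu] — violates constraint (b): word begins with /t/ → phonotactically illegal
Phonotactically legal: [zna] → 1.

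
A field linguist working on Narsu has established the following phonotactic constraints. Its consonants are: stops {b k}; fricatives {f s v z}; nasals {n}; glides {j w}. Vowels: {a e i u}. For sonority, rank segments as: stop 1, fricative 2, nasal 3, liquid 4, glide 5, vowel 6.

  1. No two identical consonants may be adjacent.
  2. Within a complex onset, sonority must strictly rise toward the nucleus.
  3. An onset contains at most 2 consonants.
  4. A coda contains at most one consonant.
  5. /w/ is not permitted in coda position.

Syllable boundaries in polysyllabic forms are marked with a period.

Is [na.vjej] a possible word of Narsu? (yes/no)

yes

[na.vjej] — σ1 onset /n/, coda /∅/ ok; σ2 onset /vj/ (2→5 rises), coda /j/ ok → phonotactically legal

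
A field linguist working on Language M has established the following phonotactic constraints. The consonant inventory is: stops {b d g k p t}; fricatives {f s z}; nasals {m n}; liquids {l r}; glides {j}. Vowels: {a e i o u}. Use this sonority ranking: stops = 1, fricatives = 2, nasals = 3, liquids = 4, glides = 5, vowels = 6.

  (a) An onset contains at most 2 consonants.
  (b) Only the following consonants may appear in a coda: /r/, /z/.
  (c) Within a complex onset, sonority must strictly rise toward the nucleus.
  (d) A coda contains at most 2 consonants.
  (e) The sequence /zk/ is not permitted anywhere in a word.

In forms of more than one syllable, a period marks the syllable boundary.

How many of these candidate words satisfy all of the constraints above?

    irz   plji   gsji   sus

irz — σ1 onset /∅/, coda /rz/ (2C) ok → phonotactically legal
plji — violates constraint (a): syllable 1 onset /plj/ has 3 consonants (> 2) → phonotactically illegal
gsji — violates constraint (a): syllable 1 onset /gsj/ has 3 consonants (> 2) → phonotactically illegal
sus — violates constraint (b): syllable 1 coda contains /s/, which is not a licensed coda consonant → phonotactically illegal
Phonotactically legal: irz → 1.

1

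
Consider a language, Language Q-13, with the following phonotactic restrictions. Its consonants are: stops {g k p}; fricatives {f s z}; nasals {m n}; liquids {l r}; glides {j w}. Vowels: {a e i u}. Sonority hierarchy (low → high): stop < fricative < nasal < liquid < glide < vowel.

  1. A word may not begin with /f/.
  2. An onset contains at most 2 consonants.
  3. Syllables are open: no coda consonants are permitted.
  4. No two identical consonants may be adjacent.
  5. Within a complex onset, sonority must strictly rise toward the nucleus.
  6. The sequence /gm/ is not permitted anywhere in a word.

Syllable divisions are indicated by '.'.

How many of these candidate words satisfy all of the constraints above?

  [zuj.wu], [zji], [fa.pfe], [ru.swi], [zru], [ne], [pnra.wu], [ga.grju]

[zuj.wu] — violates constraint 3: syllable 1 coda /j/ has 1 consonant (> 0) → phonotactically illegal
[zji] — σ1 onset /zj/ (2→5 rises), coda /∅/ ok → phonotactically legal
[fa.pfe] — violates constraint 1: word begins with /f/ → phonotactically illegal
[ru.swi] — σ1 onset /r/, coda /∅/ ok; σ2 onset /sw/ (2→5 rises), coda /∅/ ok → phonotactically legal
[zru] — σ1 onset /zr/ (2→4 rises), coda /∅/ ok → phonotactically legal
[ne] — σ1 onset /n/, coda /∅/ ok → phonotactically legal
[pnra.wu] — violates constraint 2: syllable 1 onset /pnr/ has 3 consonants (> 2) → phonotactically illegal
[ga.grju] — violates constraint 2: syllable 2 onset /grj/ has 3 consonants (> 2) → phonotactically illegal
Phonotactically legal: [zji], [ru.swi], [zru], [ne] → 4.

4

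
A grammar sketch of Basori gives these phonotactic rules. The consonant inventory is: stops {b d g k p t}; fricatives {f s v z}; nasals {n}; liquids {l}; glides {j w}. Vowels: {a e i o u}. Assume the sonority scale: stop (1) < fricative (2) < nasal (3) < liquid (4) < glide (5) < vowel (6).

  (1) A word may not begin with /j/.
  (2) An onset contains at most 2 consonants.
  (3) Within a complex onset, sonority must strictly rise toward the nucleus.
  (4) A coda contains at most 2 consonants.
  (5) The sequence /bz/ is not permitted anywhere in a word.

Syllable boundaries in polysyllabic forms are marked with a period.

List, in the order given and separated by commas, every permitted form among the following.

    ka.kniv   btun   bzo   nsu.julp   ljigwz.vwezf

ka.kniv

ka.kniv — σ1 onset /k/, coda /∅/ ok; σ2 onset /kn/ (1→3 rises), coda /v/ ok → permitted
btun — violates constraint 3: syllable 1 onset /bt/: /b/ (stop, 1) → /t/ (stop, 1) does not rise → not permitted
bzo — violates constraint 5: contains banned sequence /bz/ → not permitted
nsu.julp — violates constraint 3: syllable 1 onset /ns/: /n/ (nasal, 3) → /s/ (fricative, 2) does not rise → not permitted
ljigwz.vwezf — violates constraint 4: syllable 1 coda /gwz/ has 3 consonants (> 2) → not permitted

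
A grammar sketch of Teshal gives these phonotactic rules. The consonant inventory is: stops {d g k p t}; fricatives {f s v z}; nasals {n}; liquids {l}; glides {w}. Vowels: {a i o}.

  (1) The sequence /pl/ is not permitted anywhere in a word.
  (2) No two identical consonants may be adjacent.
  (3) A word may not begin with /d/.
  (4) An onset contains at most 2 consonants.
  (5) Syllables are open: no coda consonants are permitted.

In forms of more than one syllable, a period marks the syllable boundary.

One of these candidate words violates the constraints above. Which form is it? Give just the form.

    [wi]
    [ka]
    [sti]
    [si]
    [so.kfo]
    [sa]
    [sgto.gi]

[wi] — σ1 onset /w/, coda /∅/ ok → permitted
[ka] — σ1 onset /k/, coda /∅/ ok → permitted
[sti] — σ1 onset /st/ (2C), coda /∅/ ok → permitted
[si] — σ1 onset /s/, coda /∅/ ok → permitted
[so.kfo] — σ1 onset /s/, coda /∅/ ok; σ2 onset /kf/ (2C), coda /∅/ ok → permitted
[sa] — σ1 onset /s/, coda /∅/ ok → permitted
[sgto.gi] — violates constraint 4: syllable 1 onset /sgt/ has 3 consonants (> 2) → not permitted

[sgto.gi]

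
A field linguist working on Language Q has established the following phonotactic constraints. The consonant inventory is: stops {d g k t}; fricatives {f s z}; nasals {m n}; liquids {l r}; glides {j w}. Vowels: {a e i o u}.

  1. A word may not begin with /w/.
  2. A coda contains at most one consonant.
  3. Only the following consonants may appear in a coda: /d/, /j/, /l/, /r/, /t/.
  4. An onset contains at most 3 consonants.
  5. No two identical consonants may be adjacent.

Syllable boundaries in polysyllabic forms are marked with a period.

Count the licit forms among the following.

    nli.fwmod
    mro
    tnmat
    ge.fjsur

nli.fwmod — σ1 onset /nl/ (2C), coda /∅/ ok; σ2 onset /fwm/ (3C), coda /d/ ok → licit
mro — σ1 onset /mr/ (2C), coda /∅/ ok → licit
tnmat — σ1 onset /tnm/ (3C), coda /t/ ok → licit
ge.fjsur — σ1 onset /g/, coda /∅/ ok; σ2 onset /fjs/ (3C), coda /r/ ok → licit
Licit: nli.fwmod, mro, tnmat, ge.fjsur → 4.

4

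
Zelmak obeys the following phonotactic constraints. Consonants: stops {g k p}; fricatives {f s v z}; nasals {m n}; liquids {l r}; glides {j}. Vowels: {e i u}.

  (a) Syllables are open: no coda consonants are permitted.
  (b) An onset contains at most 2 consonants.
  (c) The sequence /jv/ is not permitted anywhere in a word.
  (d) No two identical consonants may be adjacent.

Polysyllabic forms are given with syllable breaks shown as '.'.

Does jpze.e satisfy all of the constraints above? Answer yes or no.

no

jpze.e — violates constraint (b): syllable 1 onset /jpz/ has 3 consonants (> 2) → not permitted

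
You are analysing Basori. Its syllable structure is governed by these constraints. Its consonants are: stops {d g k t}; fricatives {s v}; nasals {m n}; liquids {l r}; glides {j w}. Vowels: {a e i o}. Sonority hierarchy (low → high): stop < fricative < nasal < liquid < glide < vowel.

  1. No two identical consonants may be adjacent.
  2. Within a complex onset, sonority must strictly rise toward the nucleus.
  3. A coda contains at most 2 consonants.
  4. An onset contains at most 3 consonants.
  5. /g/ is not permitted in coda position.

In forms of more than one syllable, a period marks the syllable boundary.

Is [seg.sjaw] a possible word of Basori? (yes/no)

no

[seg.sjaw] — violates constraint 5: syllable 1 coda contains /g/ → ill-formed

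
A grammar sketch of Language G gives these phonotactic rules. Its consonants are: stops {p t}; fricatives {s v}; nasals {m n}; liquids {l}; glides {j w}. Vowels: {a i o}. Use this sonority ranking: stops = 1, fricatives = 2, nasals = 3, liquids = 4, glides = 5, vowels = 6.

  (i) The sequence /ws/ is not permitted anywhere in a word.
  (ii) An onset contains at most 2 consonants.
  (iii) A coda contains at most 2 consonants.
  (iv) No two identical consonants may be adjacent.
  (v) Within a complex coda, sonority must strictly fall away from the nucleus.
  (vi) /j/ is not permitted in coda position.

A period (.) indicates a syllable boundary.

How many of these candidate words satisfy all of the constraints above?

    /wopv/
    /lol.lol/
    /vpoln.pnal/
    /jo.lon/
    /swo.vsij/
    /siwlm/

2

/wopv/ — violates constraint (v): syllable 1 coda /pv/: /p/ (stop, 1) → /v/ (fricative, 2) does not fall → not permitted
/lol.lol/ — violates constraint (iv): adjacent identical consonants /ll/ → not permitted
/vpoln.pnal/ — σ1 onset /vp/ (2C), coda /ln/ (4→3 falls) ok; σ2 onset /pn/ (2C), coda /l/ ok → permitted
/jo.lon/ — σ1 onset /j/, coda /∅/ ok; σ2 onset /l/, coda /n/ ok → permitted
/swo.vsij/ — violates constraint (vi): syllable 2 coda contains /j/ → not permitted
/siwlm/ — violates constraint (iii): syllable 1 coda /wlm/ has 3 consonants (> 2) → not permitted
Permitted: /vpoln.pnal/, /jo.lon/ → 2.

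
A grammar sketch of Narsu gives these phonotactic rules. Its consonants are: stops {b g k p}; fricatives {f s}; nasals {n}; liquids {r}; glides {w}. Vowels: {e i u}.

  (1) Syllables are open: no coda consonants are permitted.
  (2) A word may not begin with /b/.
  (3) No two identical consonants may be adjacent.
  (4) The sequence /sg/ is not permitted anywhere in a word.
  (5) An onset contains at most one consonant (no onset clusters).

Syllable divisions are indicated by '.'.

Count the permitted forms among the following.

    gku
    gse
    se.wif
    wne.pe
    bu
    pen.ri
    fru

gku — violates constraint 5: syllable 1 onset /gk/ has 2 consonants (> 1) → not permitted
gse — violates constraint 5: syllable 1 onset /gs/ has 2 consonants (> 1) → not permitted
se.wif — violates constraint 1: syllable 2 coda /f/ has 1 consonant (> 0) → not permitted
wne.pe — violates constraint 5: syllable 1 onset /wn/ has 2 consonants (> 1) → not permitted
bu — violates constraint 2: word begins with /b/ → not permitted
pen.ri — violates constraint 1: syllable 1 coda /n/ has 1 consonant (> 0) → not permitted
fru — violates constraint 5: syllable 1 onset /fr/ has 2 consonants (> 1) → not permitted
No form is permitted → 0.

0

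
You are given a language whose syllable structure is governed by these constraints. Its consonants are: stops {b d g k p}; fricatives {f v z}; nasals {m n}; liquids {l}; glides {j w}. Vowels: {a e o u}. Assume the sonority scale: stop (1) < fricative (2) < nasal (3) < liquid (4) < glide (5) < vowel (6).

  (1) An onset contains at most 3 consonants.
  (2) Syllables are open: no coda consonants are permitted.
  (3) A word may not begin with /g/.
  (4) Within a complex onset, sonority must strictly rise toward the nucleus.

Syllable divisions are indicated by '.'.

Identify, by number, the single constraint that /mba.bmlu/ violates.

/mba.bmlu/: syllable 1 onset /mb/: /m/ (nasal, 3) → /b/ (stop, 1) does not rise.
This is a violation of constraint 4: "Within a complex onset, sonority must strictly rise toward the nucleus."
The remaining constraints (1, 2, 3) are satisfied.

4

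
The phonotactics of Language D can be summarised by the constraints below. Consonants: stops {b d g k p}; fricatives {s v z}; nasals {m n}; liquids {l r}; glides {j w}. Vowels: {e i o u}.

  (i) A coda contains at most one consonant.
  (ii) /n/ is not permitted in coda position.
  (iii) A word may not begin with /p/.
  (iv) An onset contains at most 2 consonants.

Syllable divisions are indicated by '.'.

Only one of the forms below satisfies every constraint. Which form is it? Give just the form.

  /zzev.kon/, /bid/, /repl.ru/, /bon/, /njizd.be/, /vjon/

/bid/

/zzev.kon/ — violates constraint (ii): syllable 2 coda contains /n/ → not permitted
/bid/ — σ1 onset /b/, coda /d/ ok → permitted
/repl.ru/ — violates constraint (i): syllable 1 coda /pl/ has 2 consonants (> 1) → not permitted
/bon/ — violates constraint (ii): syllable 1 coda contains /n/ → not permitted
/njizd.be/ — violates constraint (i): syllable 1 coda /zd/ has 2 consonants (> 1) → not permitted
/vjon/ — violates constraint (ii): syllable 1 coda contains /n/ → not permitted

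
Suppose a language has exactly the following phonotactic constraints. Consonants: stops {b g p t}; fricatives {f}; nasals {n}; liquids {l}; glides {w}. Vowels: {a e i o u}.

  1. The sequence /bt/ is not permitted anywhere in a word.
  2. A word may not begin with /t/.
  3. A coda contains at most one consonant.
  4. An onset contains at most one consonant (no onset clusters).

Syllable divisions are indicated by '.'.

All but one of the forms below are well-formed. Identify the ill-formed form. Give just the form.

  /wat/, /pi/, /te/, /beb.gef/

/wat/ — σ1 onset /w/, coda /t/ ok → well-formed
/pi/ — σ1 onset /p/, coda /∅/ ok → well-formed
/te/ — violates constraint 2: word begins with /t/ → ill-formed
/beb.gef/ — σ1 onset /b/, coda /b/ ok; σ2 onset /g/, coda /f/ ok → well-formed

/te/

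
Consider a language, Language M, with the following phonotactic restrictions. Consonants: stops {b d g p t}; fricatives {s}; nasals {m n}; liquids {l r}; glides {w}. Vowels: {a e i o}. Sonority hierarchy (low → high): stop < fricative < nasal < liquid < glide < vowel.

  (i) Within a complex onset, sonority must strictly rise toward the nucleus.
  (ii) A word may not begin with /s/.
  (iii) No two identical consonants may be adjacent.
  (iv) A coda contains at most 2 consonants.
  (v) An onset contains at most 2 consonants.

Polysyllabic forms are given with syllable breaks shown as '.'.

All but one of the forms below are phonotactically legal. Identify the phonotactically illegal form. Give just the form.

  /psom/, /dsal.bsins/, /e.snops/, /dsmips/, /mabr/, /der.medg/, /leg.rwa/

/dsmips/

/psom/ — σ1 onset /ps/ (1→2 rises), coda /m/ ok → phonotactically legal
/dsal.bsins/ — σ1 onset /ds/ (1→2 rises), coda /l/ ok; σ2 onset /bs/ (1→2 rises), coda /ns/ (2C) ok → phonotactically legal
/e.snops/ — σ1 onset /∅/, coda /∅/ ok; σ2 onset /sn/ (2→3 rises), coda /ps/ (2C) ok → phonotactically legal
/dsmips/ — violates constraint (v): syllable 1 onset /dsm/ has 3 consonants (> 2) → phonotactically illegal
/mabr/ — σ1 onset /m/, coda /br/ (2C) ok → phonotactically legal
/der.medg/ — σ1 onset /d/, coda /r/ ok; σ2 onset /m/, coda /dg/ (2C) ok → phonotactically legal
/leg.rwa/ — σ1 onset /l/, coda /g/ ok; σ2 onset /rw/ (4→5 rises), coda /∅/ ok → phonotactically legal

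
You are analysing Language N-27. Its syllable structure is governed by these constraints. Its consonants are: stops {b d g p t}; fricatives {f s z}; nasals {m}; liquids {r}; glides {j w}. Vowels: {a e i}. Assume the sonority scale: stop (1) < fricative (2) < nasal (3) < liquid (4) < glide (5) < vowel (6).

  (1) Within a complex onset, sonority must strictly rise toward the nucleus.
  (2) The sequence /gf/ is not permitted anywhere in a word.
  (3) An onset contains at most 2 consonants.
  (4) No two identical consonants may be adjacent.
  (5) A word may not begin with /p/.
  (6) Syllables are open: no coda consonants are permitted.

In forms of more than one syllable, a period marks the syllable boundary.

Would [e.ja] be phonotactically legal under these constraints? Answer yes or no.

yes

[e.ja] — σ1 onset /∅/, coda /∅/ ok; σ2 onset /j/, coda /∅/ ok → phonotactically legal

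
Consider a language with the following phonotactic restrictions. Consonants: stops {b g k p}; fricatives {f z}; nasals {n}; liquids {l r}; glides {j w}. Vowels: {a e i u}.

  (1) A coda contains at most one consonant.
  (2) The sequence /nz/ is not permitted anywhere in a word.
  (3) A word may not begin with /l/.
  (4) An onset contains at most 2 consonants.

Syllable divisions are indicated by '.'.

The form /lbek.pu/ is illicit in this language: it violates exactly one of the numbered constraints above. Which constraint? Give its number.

/lbek.pu/: word begins with /l/.
This is a violation of constraint 3: "A word may not begin with /l/."
The remaining constraints (1, 2, 4) are satisfied.

3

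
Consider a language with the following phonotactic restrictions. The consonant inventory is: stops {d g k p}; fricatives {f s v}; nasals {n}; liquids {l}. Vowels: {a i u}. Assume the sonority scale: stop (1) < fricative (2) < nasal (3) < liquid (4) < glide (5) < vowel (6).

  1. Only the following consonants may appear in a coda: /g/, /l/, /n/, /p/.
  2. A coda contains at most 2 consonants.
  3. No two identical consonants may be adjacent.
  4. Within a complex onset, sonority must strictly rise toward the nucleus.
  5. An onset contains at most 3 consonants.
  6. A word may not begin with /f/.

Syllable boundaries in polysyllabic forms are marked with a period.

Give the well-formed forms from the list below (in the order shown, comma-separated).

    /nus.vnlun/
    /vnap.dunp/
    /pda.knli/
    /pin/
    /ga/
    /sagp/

/vnap.dunp/, /pin/, /ga/, /sagp/

/nus.vnlun/ — violates constraint 1: syllable 1 coda contains /s/, which is not a licensed coda consonant → ill-formed
/vnap.dunp/ — σ1 onset /vn/ (2→3 rises), coda /p/ ok; σ2 onset /d/, coda /np/ (2C) ok → well-formed
/pda.knli/ — violates constraint 4: syllable 1 onset /pd/: /p/ (stop, 1) → /d/ (stop, 1) does not rise → ill-formed
/pin/ — σ1 onset /p/, coda /n/ ok → well-formed
/ga/ — σ1 onset /g/, coda /∅/ ok → well-formed
/sagp/ — σ1 onset /s/, coda /gp/ (2C) ok → well-formed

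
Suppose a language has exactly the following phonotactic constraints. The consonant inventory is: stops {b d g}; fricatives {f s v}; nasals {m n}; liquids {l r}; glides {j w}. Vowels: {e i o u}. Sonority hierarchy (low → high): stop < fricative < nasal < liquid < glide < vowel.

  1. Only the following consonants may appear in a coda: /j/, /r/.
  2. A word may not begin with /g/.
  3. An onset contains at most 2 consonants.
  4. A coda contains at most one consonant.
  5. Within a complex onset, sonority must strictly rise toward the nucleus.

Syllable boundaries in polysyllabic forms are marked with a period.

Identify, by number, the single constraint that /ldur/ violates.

/ldur/: syllable 1 onset /ld/: /l/ (liquid, 4) → /d/ (stop, 1) does not rise.
This is a violation of constraint 5: "Within a complex onset, sonority must strictly rise toward the nucleus."
The remaining constraints (1, 2, 3, 4) are satisfied.

5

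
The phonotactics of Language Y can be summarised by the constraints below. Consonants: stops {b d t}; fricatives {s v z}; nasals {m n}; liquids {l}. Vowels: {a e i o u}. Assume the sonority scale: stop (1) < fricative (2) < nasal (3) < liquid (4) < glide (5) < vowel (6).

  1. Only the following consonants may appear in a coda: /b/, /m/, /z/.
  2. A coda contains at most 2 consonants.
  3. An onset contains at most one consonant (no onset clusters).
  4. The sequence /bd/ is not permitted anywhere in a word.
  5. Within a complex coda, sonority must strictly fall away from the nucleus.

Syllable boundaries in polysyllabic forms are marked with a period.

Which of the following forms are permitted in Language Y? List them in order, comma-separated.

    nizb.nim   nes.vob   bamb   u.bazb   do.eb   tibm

nizb.nim — σ1 onset /n/, coda /zb/ (2→1 falls) ok; σ2 onset /n/, coda /m/ ok → permitted
nes.vob — violates constraint 1: syllable 1 coda contains /s/, which is not a licensed coda consonant → not permitted
bamb — σ1 onset /b/, coda /mb/ (3→1 falls) ok → permitted
u.bazb — σ1 onset /∅/, coda /∅/ ok; σ2 onset /b/, coda /zb/ (2→1 falls) ok → permitted
do.eb — σ1 onset /d/, coda /∅/ ok; σ2 onset /∅/, coda /b/ ok → permitted
tibm — violates constraint 5: syllable 1 coda /bm/: /b/ (stop, 1) → /m/ (nasal, 3) does not fall → not permitted

nizb.nim, bamb, u.bazb, do.eb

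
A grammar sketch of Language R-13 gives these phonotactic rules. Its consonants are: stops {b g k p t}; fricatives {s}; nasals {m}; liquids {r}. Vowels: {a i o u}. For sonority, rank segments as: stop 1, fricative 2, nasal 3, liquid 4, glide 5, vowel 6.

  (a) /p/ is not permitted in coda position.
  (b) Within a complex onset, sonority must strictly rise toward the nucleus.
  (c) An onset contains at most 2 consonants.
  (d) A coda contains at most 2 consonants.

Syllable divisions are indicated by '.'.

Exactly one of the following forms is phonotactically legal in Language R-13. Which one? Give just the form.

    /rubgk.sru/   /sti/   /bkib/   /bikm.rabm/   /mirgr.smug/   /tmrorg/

/bikm.rabm/

/rubgk.sru/ — violates constraint (d): syllable 1 coda /bgk/ has 3 consonants (> 2) → phonotactically illegal
/sti/ — violates constraint (b): syllable 1 onset /st/: /s/ (fricative, 2) → /t/ (stop, 1) does not rise → phonotactically illegal
/bkib/ — violates constraint (b): syllable 1 onset /bk/: /b/ (stop, 1) → /k/ (stop, 1) does not rise → phonotactically illegal
/bikm.rabm/ — σ1 onset /b/, coda /km/ (2C) ok; σ2 onset /r/, coda /bm/ (2C) ok → phonotactically legal
/mirgr.smug/ — violates constraint (d): syllable 1 coda /rgr/ has 3 consonants (> 2) → phonotactically illegal
/tmrorg/ — violates constraint (c): syllable 1 onset /tmr/ has 3 consonants (> 2) → phonotactically illegal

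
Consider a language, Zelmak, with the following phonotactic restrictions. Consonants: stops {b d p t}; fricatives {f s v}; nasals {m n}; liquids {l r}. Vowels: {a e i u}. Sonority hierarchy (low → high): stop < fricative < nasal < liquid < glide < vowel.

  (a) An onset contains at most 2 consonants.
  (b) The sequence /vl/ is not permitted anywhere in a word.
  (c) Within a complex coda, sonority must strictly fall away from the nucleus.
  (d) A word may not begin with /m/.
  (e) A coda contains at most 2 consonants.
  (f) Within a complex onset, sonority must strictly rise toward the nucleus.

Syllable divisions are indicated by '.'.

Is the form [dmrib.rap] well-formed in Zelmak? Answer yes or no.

[dmrib.rap] — violates constraint (a): syllable 1 onset /dmr/ has 3 consonants (> 2) → ill-formed

no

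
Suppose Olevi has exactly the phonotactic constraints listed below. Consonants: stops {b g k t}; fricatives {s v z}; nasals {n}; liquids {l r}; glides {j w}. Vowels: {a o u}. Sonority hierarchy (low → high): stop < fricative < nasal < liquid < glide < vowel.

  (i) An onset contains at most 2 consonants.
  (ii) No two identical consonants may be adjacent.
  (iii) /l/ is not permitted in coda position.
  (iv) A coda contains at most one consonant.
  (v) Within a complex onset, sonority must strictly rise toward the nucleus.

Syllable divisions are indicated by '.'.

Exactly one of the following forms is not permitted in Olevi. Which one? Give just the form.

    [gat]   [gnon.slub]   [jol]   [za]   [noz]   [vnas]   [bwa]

[jol]

[gat] — σ1 onset /g/, coda /t/ ok → permitted
[gnon.slub] — σ1 onset /gn/ (1→3 rises), coda /n/ ok; σ2 onset /sl/ (2→4 rises), coda /b/ ok → permitted
[jol] — violates constraint (iii): syllable 1 coda contains /l/ → not permitted
[za] — σ1 onset /z/, coda /∅/ ok → permitted
[noz] — σ1 onset /n/, coda /z/ ok → permitted
[vnas] — σ1 onset /vn/ (2→3 rises), coda /s/ ok → permitted
[bwa] — σ1 onset /bw/ (1→5 rises), coda /∅/ ok → permitted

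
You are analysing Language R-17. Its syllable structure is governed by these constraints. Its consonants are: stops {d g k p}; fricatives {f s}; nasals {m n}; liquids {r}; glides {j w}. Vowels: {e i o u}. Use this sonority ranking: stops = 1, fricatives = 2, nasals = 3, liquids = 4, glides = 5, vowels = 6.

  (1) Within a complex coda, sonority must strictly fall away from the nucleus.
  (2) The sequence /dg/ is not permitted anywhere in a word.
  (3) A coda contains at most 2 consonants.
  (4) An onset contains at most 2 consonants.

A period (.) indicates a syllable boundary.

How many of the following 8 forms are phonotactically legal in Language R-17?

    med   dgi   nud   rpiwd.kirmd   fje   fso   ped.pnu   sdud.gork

med — σ1 onset /m/, coda /d/ ok → phonotactically legal
dgi — violates constraint 2: contains banned sequence /dg/ → phonotactically illegal
nud — σ1 onset /n/, coda /d/ ok → phonotactically legal
rpiwd.kirmd — violates constraint 3: syllable 2 coda /rmd/ has 3 consonants (> 2) → phonotactically illegal
fje — σ1 onset /fj/ (2C), coda /∅/ ok → phonotactically legal
fso — σ1 onset /fs/ (2C), coda /∅/ ok → phonotactically legal
ped.pnu — σ1 onset /p/, coda /d/ ok; σ2 onset /pn/ (2C), coda /∅/ ok → phonotactically legal
sdud.gork — violates constraint 2: contains banned sequence /dg/ → phonotactically illegal
Phonotactically legal: med, nud, fje, fso, ped.pnu → 5.

5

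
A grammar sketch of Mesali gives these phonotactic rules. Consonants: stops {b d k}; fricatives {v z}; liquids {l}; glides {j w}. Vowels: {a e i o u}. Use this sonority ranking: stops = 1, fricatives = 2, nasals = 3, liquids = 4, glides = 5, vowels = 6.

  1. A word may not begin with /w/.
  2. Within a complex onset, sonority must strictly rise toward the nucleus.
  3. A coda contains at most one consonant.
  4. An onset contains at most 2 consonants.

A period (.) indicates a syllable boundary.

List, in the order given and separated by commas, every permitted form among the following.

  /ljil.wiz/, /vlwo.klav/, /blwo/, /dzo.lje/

/ljil.wiz/ — σ1 onset /lj/ (4→5 rises), coda /l/ ok; σ2 onset /w/, coda /z/ ok → permitted
/vlwo.klav/ — violates constraint 4: syllable 1 onset /vlw/ has 3 consonants (> 2) → not permitted
/blwo/ — violates constraint 4: syllable 1 onset /blw/ has 3 consonants (> 2) → not permitted
/dzo.lje/ — σ1 onset /dz/ (1→2 rises), coda /∅/ ok; σ2 onset /lj/ (4→5 rises), coda /∅/ ok → permitted

/ljil.wiz/, /dzo.lje/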